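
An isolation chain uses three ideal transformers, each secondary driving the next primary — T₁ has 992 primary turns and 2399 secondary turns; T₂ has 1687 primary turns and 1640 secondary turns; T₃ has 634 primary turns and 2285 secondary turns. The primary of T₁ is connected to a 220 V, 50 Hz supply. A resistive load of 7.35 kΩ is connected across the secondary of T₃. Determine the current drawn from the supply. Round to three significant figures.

After T₁: V = 220.00 × 2399/992 = 532.04 V.
After T₂: V = 532.04 × 1640/1687 = 517.21 V.
After T₃: V = 517.21 × 2285/634 = 1864.1 V.
I_load = 1864.1/7350 = 0.25362 A, so P_out = 1864.1 × 0.25362 = 472.77 W.
All ideal ⇒ P_in = P_out, so I_supply = 472.77/220 = 2.15 A.

I_supply ≈ 2.15 A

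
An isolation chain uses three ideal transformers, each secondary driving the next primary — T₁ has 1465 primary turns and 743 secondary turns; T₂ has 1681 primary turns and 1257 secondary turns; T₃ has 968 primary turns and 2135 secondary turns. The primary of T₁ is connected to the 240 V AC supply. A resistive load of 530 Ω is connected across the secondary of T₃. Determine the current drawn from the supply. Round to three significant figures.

I_supply ≈ 0.317 A

After T₁: V = 240.00 × 743/1465 = 121.72 V.
After T₂: V = 121.72 × 1257/1681 = 91.019 V.
After T₃: V = 91.019 × 2135/968 = 200.75 V.
I_load = 200.75/530 = 0.37877 A, so P_out = 200.75 × 0.37877 = 76.038 W.
All ideal ⇒ P_in = P_out, so I_supply = 76.038/240 = 0.317 A.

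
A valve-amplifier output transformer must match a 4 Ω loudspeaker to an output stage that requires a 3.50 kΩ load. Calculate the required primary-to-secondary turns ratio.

N_p/N_s ≈ 29.6

Z_p/Z_s = (N_p/N_s)², so N_p/N_s = √(3500/4) = √875 = 29.6.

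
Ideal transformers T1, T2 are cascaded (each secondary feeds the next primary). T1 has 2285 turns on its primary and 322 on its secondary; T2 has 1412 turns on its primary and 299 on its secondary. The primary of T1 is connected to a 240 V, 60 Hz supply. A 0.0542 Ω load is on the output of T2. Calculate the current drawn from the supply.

After T1: V = 240.00 × 322/2285 = 33.821 V.
After T2: V = 33.821 × 299/1412 = 7.1617 V.
I_load = 7.1617/0.0542 = 132.14 A, so P_out = 7.1617 × 132.14 = 946.31 W.
All ideal ⇒ P_in = P_out, so I_supply = 946.31/240 = 3.94 A.

I_supply ≈ 3.94 A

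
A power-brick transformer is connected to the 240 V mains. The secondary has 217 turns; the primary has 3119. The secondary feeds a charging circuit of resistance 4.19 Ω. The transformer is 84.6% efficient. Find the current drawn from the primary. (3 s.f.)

V_s = 240 × 217/3119 = 16.698 V.
I_s = V_s/R = 16.698/4.19 = 3.9851 A.
P_out = V_s I_s = 16.698 × 3.9851 = 66.542 W.
P_in = P_out/η = 66.542/0.846 = 78.655 W.
I_p = P_in/V_p = 78.655/240 = 0.328 A.

I_p ≈ 0.328 A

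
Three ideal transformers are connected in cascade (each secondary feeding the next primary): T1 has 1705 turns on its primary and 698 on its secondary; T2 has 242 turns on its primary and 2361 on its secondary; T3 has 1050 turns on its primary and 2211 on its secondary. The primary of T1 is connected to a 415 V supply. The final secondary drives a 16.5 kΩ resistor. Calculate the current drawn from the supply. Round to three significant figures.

I_supply ≈ 1.78 A

After T1: V = 415.00 × 698/1705 = 169.89 V.
After T2: V = 169.89 × 2361/242 = 1657.5 V.
After T3: V = 1657.5 × 2211/1050 = 3490.3 V.
I_load = 3490.3/16500 = 0.21153 A, so P_out = 3490.3 × 0.21153 = 738.30 W.
All ideal ⇒ P_in = P_out, so I_supply = 738.30/415 = 1.78 A.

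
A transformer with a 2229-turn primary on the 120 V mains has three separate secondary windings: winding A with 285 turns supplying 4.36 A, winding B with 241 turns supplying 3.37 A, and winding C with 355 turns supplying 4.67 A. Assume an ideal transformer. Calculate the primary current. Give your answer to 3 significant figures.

I_p ≈ 1.67 A

V_A = 120 × 285/2229 = 15.343 V; V_B = 120 × 241/2229 = 12.974 V; V_C = 120 × 355/2229 = 19.112 V.
P_out = V_A I_A + V_B I_B + V_C I_C = 15.343×4.36 + 12.974×3.37 + 19.112×4.67 = 66.896 + 43.724 + 89.252 = 199.87 W.
Ideal ⇒ P_in = P_out, so I_p = P_out/V_p = 199.87/120 = 1.67 A.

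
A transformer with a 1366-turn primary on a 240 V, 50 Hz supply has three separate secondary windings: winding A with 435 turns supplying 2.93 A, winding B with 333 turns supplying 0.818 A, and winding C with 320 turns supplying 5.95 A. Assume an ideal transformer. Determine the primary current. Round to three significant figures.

I_p ≈ 2.53 A

V_A = 240 × 435/1366 = 76.428 V; V_B = 240 × 333/1366 = 58.507 V; V_C = 240 × 320/1366 = 56.223 V.
P_out = V_A I_A + V_B I_B + V_C I_C = 76.428×2.93 + 58.507×0.818 + 56.223×5.95 = 223.93 + 47.858 + 334.52 = 606.32 W.
Ideal ⇒ P_in = P_out, so I_p = P_out/V_p = 606.32/240 = 2.53 A.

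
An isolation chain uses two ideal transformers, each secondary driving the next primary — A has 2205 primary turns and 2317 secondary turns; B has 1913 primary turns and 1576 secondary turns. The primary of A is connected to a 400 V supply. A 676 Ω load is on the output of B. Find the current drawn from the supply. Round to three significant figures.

I_supply ≈ 0.443 A

After A: V = 400.00 × 2317/2205 = 420.32 V.
After B: V = 420.32 × 1576/1913 = 346.27 V.
I_load = 346.27/676 = 0.51224 A, so P_out = 346.27 × 0.51224 = 177.37 W.
All ideal ⇒ P_in = P_out, so I_supply = 177.37/400 = 0.443 A.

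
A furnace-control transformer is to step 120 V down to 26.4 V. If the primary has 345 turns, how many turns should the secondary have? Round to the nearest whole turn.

N_s = 76 turns

N_s/N_p = V_s/V_p, so N_s = 345 × 26.4/120 = 75.9 ≈ 76 turns.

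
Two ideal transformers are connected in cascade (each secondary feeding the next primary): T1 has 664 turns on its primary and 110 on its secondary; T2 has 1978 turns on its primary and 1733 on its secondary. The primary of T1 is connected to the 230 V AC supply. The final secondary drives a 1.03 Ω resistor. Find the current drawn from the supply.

Secondary of T1: V = 230.00 × 110/664 = 38.102 V.
Secondary of T2: V = 38.102 × 1733/1978 = 33.383 V.
I_load = 33.383/1.03 = 32.411 A, so P_out = 33.383 × 32.411 = 1082.0 W.
All ideal ⇒ P_in = P_out, so I_supply = 1082.0/230 = 4.70 A.

I_supply ≈ 4.70 A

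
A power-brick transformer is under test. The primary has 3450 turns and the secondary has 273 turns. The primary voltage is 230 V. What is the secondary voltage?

V_s/V_p = N_s/N_p, so V_s = 230 × 273/3450 = 18.2 V.

V_s ≈ 18.2 V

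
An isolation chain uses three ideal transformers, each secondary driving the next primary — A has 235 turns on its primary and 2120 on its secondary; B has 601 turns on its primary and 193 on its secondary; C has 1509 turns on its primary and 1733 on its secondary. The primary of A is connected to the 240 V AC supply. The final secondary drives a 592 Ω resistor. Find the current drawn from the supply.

I_supply ≈ 4.49 A

After A: V = 240.00 × 2120/235 = 2165.1 V.
After B: V = 2165.1 × 193/601 = 695.28 V.
After C: V = 695.28 × 1733/1509 = 798.49 V.
I_load = 798.49/592 = 1.3488 A, so P_out = 798.49 × 1.3488 = 1077.0 W.
All ideal ⇒ P_in = P_out, so I_supply = 1077.0/240 = 4.49 A.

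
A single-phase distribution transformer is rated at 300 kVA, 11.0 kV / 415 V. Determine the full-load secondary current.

I_s = S/V_s = 300000/415 = 723 A.

I_s ≈ 723 A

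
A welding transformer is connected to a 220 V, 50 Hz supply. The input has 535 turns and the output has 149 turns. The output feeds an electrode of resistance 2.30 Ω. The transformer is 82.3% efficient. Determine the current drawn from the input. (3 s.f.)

I_in ≈ 9.01 A

V_out = 220 × 149/535 = 61.271 V.
I_out = V_out/R = 61.271/2.30 = 26.640 A.
P_out = V_out I_out = 61.271 × 26.640 = 1632.2 W.
P_in = P_out/η = 1632.2/0.823 = 1983.3 W.
I_in = P_in/V_in = 1983.3/220 = 9.01 A.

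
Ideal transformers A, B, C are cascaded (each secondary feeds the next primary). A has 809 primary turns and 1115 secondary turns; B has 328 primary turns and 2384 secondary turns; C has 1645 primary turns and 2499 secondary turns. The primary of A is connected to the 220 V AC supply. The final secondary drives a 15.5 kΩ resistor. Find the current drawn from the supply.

Secondary of A: V = 220.00 × 1115/809 = 303.21 V.
Secondary of B: V = 303.21 × 2384/328 = 2203.8 V.
Secondary of C: V = 2203.8 × 2499/1645 = 3348.0 V.
I_load = 3348.0/15500 = 0.21600 A, so P_out = 3348.0 × 0.21600 = 723.16 W.
All ideal ⇒ P_in = P_out, so I_supply = 723.16/220 = 3.29 A.

I_supply ≈ 3.29 A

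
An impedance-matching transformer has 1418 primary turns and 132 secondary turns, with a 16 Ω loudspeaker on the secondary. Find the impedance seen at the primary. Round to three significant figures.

Z_p ≈ 1850 Ω

Z_p = (N_p/N_s)² × Z_s = (1418/132)² × 16 = 1850 Ω.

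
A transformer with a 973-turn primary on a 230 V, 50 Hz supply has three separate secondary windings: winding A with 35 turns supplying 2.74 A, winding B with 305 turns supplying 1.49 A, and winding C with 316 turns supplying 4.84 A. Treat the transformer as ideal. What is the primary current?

I_p ≈ 2.14 A

V_A = 230 × 35/973 = 8.2734 V; V_B = 230 × 305/973 = 72.097 V; V_C = 230 × 316/973 = 74.697 V.
P_out = V_A I_A + V_B I_B + V_C I_C = 8.2734×2.74 + 72.097×1.49 + 74.697×4.84 = 22.669 + 107.42 + 361.53 = 491.63 W.
Ideal ⇒ P_in = P_out, so I_p = P_out/V_p = 491.63/230 = 2.14 A.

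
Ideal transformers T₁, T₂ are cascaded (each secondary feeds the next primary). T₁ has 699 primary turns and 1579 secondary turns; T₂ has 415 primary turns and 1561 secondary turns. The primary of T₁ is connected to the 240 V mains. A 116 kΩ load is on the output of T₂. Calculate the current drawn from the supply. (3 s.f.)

After T₁: V = 240.00 × 1579/699 = 542.15 V.
After T₂: V = 542.15 × 1561/415 = 2039.3 V.
I_load = 2039.3/116000 = 0.017580 A, so P_out = 2039.3 × 0.017580 = 35.850 W.
All ideal ⇒ P_in = P_out, so I_supply = 35.850/240 = 0.149 A.

I_supply ≈ 0.149 A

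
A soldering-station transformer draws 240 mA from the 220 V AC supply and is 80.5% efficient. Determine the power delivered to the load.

P_in = V_p I_p = 220 × 0.240 = 52.800 W.
P_out = η P_in = 0.805 × 52.800 = 42.5 W.

P_out ≈ 42.5 W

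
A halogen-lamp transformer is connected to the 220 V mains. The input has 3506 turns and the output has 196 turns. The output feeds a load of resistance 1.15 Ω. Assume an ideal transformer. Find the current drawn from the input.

V_out = V_in × N_out/N_in = 220 × 196/3506 = 12.299 V.
I_out = V_out/R = 12.299/1.15 = 10.695 A.
For an ideal transformer I_in N_in = I_out N_out, so I_in = 10.695 × 196/3506 = 0.598 A.

I_in ≈ 0.598 A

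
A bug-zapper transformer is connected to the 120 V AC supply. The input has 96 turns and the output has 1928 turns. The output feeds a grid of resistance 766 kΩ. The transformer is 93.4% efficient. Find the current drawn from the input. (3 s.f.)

V_out = 120 × 1928/96 = 2410.0 V.
I_out = V_out/R = 2410.0/766000 = 0.0031462 A.
P_out = V_out I_out = 2410.0 × 0.0031462 = 7.5824 W.
P_in = P_out/η = 7.5824/0.934 = 8.1182 W.
I_in = P_in/V_in = 8.1182/120 = 0.0677 A.

I_in ≈ 0.0677 A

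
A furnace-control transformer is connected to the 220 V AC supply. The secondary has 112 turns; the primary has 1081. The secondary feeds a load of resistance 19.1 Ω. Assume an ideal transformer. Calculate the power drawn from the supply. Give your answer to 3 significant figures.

V_s = V_p × N_s/N_p = 220 × 112/1081 = 22.794 V.
I_s = V_s/R = 22.794/19.1 = 1.1934 A.
I_p = I_s × N_s/N_p = 1.1934 × 112/1081 = 0.12364 A.
P = V_p I_p = 220 × 0.12364 = 27.2 W.

P ≈ 27.2 W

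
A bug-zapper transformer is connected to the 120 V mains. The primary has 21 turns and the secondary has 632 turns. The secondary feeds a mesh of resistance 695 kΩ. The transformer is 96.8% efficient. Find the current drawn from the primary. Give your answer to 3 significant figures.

I_p ≈ 0.162 A

V_s = 120 × 632/21 = 3611.4 V.
I_s = V_s/R = 3611.4/695000 = 0.0051963 A.
P_out = V_s I_s = 3611.4 × 0.0051963 = 18.766 W.
P_in = P_out/η = 18.766/0.968 = 19.386 W.
I_p = P_in/V_p = 19.386/120 = 0.162 A.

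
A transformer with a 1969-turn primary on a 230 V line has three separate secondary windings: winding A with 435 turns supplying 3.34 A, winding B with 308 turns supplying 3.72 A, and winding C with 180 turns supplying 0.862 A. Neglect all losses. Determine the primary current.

V_A = 230 × 435/1969 = 50.813 V; V_B = 230 × 308/1969 = 35.978 V; V_C = 230 × 180/1969 = 21.026 V.
P_out = V_A I_A + V_B I_B + V_C I_C = 50.813×3.34 + 35.978×3.72 + 21.026×0.862 = 169.71 + 133.84 + 18.124 = 321.68 W.
Ideal ⇒ P_in = P_out, so I_p = P_out/V_p = 321.68/230 = 1.40 A.

I_p ≈ 1.40 A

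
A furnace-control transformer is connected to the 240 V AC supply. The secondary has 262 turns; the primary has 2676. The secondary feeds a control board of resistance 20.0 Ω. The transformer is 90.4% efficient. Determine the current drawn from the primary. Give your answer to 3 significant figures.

I_p ≈ 0.127 A

V_s = 240 × 262/2676 = 23.498 V.
I_s = V_s/R = 23.498/20.0 = 1.1749 A.
P_out = V_s I_s = 23.498 × 1.1749 = 27.607 W.
P_in = P_out/η = 27.607/0.904 = 30.539 W.
I_p = P_in/V_p = 30.539/240 = 0.127 A.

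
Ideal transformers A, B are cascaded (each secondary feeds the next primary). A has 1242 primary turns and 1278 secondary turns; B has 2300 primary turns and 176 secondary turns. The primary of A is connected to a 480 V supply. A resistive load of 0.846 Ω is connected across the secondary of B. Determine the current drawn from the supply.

Secondary of A: V = 480.00 × 1278/1242 = 493.91 V.
Secondary of B: V = 493.91 × 176/2300 = 37.795 V.
I_load = 37.795/0.846 = 44.675 A, so P_out = 37.795 × 44.675 = 1688.5 W.
All ideal ⇒ P_in = P_out, so I_supply = 1688.5/480 = 3.52 A.

I_supply ≈ 3.52 A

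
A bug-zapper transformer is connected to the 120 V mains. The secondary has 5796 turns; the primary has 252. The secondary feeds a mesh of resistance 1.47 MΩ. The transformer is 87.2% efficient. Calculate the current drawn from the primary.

I_p ≈ 0.0495 A

V_s = 120 × 5796/252 = 2760.0 V.
I_s = V_s/R = 2760.0/(1.47×10^6) = 0.0018776 A.
P_out = V_s I_s = 2760.0 × 0.0018776 = 5.1820 W.
P_in = P_out/η = 5.1820/0.872 = 5.9427 W.
I_p = P_in/V_p = 5.9427/120 = 0.0495 A.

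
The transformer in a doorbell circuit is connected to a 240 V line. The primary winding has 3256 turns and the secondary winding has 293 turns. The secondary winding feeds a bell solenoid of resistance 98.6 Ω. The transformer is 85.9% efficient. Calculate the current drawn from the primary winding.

I_p ≈ 0.0229 A

V_s = 240 × 293/3256 = 21.597 V.
I_s = V_s/R = 21.597/98.6 = 0.21904 A.
P_out = V_s I_s = 21.597 × 0.21904 = 4.7306 W.
P_in = P_out/η = 4.7306/0.859 = 5.5070 W.
I_p = P_in/V_p = 5.5070/240 = 0.0229 A.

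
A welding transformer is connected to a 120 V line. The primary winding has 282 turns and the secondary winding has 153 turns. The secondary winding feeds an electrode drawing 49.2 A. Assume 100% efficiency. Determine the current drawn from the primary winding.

I_p ≈ 26.7 A

For an ideal transformer I_p N_p = I_s N_s, so I_p = 49.2 × 153/282 = 26.7 A.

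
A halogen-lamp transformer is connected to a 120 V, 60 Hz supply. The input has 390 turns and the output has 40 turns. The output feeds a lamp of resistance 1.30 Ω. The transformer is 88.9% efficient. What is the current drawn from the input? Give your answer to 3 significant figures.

I_in ≈ 1.09 A

V_out = 120 × 40/390 = 12.308 V.
I_out = V_out/R = 12.308/1.30 = 9.4675 A.
P_out = V_out I_out = 12.308 × 9.4675 = 116.52 W.
P_in = P_out/η = 116.52/0.889 = 131.07 W.
I_in = P_in/V_in = 131.07/120 = 1.09 A.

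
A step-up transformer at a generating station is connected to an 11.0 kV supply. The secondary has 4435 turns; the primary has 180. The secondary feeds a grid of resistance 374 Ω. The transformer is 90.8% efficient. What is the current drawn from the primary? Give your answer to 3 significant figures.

I_p ≈ 19700 A

V_s = 11000 × 4435/180 = 271030 V.
I_s = V_s/R = 271030/374 = 724.67 A.
P_out = V_s I_s = 271030 × 724.67 = 1.9641×10^8 W.
P_in = P_out/η = 1.9641×10^8/0.908 = 2.1631×10^8 W.
I_p = P_in/V_p = 2.1631×10^8/11000 = 19700 A.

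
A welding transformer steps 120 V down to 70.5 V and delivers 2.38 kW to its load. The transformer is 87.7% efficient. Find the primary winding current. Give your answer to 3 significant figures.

I_p ≈ 22.6 A

P_in = P_out/η = 2380/0.877 = 2713.8 W.
I_p = P_in/V_p = 2713.8/120 = 22.6 A.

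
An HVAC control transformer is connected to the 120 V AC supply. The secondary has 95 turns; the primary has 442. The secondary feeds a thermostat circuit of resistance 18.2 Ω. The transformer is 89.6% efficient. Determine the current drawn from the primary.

I_p ≈ 0.340 A

V_s = 120 × 95/442 = 25.792 V.
I_s = V_s/R = 25.792/18.2 = 1.4171 A.
P_out = V_s I_s = 25.792 × 1.4171 = 36.551 W.
P_in = P_out/η = 36.551/0.896 = 40.793 W.
I_p = P_in/V_p = 40.793/120 = 0.340 A.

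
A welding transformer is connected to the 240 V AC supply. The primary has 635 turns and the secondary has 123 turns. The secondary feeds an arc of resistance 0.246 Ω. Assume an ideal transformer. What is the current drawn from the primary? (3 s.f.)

V_s = V_p × N_s/N_p = 240 × 123/635 = 46.488 V.
I_s = V_s/R = 46.488/0.246 = 188.98 A.
For an ideal transformer I_p N_p = I_s N_s, so I_p = 188.98 × 123/635 = 36.6 A.

I_p ≈ 36.6 A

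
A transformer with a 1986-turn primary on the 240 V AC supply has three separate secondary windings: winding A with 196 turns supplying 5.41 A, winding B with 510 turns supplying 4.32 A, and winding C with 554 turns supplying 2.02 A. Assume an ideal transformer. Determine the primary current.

I_p ≈ 2.21 A

V_A = 240 × 196/1986 = 23.686 V; V_B = 240 × 510/1986 = 61.631 V; V_C = 240 × 554/1986 = 66.949 V.
P_out = V_A I_A + V_B I_B + V_C I_C = 23.686×5.41 + 61.631×4.32 + 66.949×2.02 = 128.14 + 266.25 + 135.24 = 529.62 W.
Ideal ⇒ P_in = P_out, so I_p = P_out/V_p = 529.62/240 = 2.21 A.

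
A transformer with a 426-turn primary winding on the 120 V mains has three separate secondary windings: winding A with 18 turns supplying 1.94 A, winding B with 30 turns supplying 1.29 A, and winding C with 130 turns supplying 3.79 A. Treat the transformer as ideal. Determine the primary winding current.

I_p ≈ 1.33 A

V_A = 120 × 18/426 = 5.0704 V; V_B = 120 × 30/426 = 8.4507 V; V_C = 120 × 130/426 = 36.620 V.
P_out = V_A I_A + V_B I_B + V_C I_C = 5.0704×1.94 + 8.4507×1.29 + 36.620×3.79 = 9.8366 + 10.901 + 138.79 = 159.53 W.
Ideal ⇒ P_in = P_out, so I_p = P_out/V_p = 159.53/120 = 1.33 A.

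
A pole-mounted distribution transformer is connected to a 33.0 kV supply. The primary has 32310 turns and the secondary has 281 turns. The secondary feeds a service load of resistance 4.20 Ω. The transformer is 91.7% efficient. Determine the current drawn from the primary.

I_p ≈ 0.648 A

V_s = 33000 × 281/32310 = 287.00 V.
I_s = V_s/R = 287.00/4.20 = 68.334 A.
P_out = V_s I_s = 287.00 × 68.334 = 19612 W.
P_in = P_out/η = 19612/0.917 = 21387 W.
I_p = P_in/V_p = 21387/33000 = 0.648 A.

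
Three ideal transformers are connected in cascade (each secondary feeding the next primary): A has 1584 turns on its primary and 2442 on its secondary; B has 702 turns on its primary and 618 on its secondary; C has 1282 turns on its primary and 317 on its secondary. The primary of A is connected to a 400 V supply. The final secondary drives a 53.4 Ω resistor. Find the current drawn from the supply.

After A: V = 400.00 × 2442/1584 = 616.67 V.
After B: V = 616.67 × 618/702 = 542.88 V.
After C: V = 542.88 × 317/1282 = 134.24 V.
I_load = 134.24/53.4 = 2.5138 A, so P_out = 134.24 × 2.5138 = 337.45 W.
All ideal ⇒ P_in = P_out, so I_supply = 337.45/400 = 0.844 A.

I_supply ≈ 0.844 A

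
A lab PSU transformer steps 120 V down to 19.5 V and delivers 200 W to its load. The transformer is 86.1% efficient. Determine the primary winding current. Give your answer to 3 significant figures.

P_in = P_out/η = 200/0.861 = 232.29 W.
I_p = P_in/V_p = 232.29/120 = 1.94 A.

I_p ≈ 1.94 A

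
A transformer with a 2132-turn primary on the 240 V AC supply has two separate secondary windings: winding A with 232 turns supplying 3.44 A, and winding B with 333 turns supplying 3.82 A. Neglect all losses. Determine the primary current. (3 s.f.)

V_A = 240 × 232/2132 = 26.116 V; V_B = 240 × 333/2132 = 37.486 V.
P_out = V_A I_A + V_B I_B = 26.116×3.44 + 37.486×3.82 = 89.840 + 143.20 = 233.04 W.
Ideal ⇒ P_in = P_out, so I_p = P_out/V_p = 233.04/240 = 0.971 A.

I_p ≈ 0.971 A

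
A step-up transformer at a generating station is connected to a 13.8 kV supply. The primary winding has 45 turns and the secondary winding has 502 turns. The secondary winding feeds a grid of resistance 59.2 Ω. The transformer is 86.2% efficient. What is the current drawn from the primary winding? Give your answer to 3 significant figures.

V_s = 13800 × 502/45 = 153950 V.
I_s = V_s/R = 153950/59.2 = 2600.5 A.
P_out = V_s I_s = 153950 × 2600.5 = 4.0033×10^8 W.
P_in = P_out/η = 4.0033×10^8/0.862 = 4.6442×10^8 W.
I_p = P_in/V_p = 4.6442×10^8/13800 = 33700 A.

I_p ≈ 33700 A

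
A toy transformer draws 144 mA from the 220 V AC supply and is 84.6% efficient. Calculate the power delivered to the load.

P_in = V_p I_p = 220 × 0.144 = 31.680 W.
P_out = η P_in = 0.846 × 31.680 = 26.8 W.

P_out ≈ 26.8 W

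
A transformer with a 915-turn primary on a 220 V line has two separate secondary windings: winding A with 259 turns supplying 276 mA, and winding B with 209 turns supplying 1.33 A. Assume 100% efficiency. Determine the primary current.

I_p ≈ 0.382 A

V_A = 220 × 259/915 = 62.273 V; V_B = 220 × 209/915 = 50.251 V.
P_out = V_A I_A + V_B I_B = 62.273×0.276 + 50.251×1.33 = 17.187 + 66.834 = 84.022 W.
Ideal ⇒ P_in = P_out, so I_p = P_out/V_p = 84.022/220 = 0.382 A.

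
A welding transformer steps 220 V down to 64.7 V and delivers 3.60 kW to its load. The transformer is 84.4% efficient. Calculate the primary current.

P_in = P_out/η = 3600/0.844 = 4265.4 W.
I_p = P_in/V_p = 4265.4/220 = 19.4 A.

I_p ≈ 19.4 A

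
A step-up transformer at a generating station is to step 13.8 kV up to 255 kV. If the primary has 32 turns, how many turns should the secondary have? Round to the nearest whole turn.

N_s/N_p = V_s/V_p, so N_s = 32 × 255000/13800 = 591.3 ≈ 591 turns.

N_s = 591 turns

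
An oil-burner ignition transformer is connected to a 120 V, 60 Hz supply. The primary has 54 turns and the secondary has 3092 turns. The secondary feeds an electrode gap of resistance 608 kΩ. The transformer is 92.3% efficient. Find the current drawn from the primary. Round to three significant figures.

V_s = 120 × 3092/54 = 6871.1 V.
I_s = V_s/R = 6871.1/608000 = 0.011301 A.
P_out = V_s I_s = 6871.1 × 0.011301 = 77.652 W.
P_in = P_out/η = 77.652/0.923 = 84.130 W.
I_p = P_in/V_p = 84.130/120 = 0.701 A.

I_p ≈ 0.701 A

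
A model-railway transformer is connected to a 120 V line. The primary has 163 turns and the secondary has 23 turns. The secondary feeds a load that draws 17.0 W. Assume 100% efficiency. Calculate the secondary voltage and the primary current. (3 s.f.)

V_s ≈ 16.9 V, I_p ≈ 0.142 A

V_s = V_p × N_s/N_p = 120 × 23/163 = 16.933 V.
I_s = P/V_s = 17.0/16.933 = 1.0040 A.
I_p = I_s × N_s/N_p = 1.0040 × 23/163 = 0.142 A.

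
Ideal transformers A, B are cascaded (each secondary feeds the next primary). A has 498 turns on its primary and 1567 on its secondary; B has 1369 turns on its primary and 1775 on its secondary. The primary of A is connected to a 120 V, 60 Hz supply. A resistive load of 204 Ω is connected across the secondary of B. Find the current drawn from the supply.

After A: V = 120.00 × 1567/498 = 377.59 V.
After B: V = 377.59 × 1775/1369 = 489.57 V.
I_load = 489.57/204 = 2.3999 A, so P_out = 489.57 × 2.3999 = 1174.9 W.
All ideal ⇒ P_in = P_out, so I_supply = 1174.9/120 = 9.79 A.

I_supply ≈ 9.79 A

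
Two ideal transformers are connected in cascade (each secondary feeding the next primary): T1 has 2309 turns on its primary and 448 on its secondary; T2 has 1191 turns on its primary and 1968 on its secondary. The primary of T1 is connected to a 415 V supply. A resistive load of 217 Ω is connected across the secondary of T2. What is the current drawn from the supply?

I_supply ≈ 0.197 A

After T1: V = 415.00 × 448/2309 = 80.520 V.
After T2: V = 80.520 × 1968/1191 = 133.05 V.
I_load = 133.05/217 = 0.61313 A, so P_out = 133.05 × 0.61313 = 81.578 W.
All ideal ⇒ P_in = P_out, so I_supply = 81.578/415 = 0.197 A.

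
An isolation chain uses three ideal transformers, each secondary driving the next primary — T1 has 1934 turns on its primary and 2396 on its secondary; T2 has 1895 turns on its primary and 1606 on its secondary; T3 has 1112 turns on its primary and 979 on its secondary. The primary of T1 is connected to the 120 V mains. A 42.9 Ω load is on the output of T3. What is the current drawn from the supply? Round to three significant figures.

I_supply ≈ 2.39 A

Secondary of T1: V = 120.00 × 2396/1934 = 148.67 V.
Secondary of T2: V = 148.67 × 1606/1895 = 125.99 V.
Secondary of T3: V = 125.99 × 979/1112 = 110.92 V.
I_load = 110.92/42.9 = 2.5856 A, so P_out = 110.92 × 2.5856 = 286.81 W.
All ideal ⇒ P_in = P_out, so I_supply = 286.81/120 = 2.39 A.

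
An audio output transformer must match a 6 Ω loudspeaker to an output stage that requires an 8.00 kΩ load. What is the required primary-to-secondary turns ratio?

N_p/N_s ≈ 36.5

Z_p/Z_s = (N_p/N_s)², so N_p/N_s = √(8000/6) = √1330 = 36.5.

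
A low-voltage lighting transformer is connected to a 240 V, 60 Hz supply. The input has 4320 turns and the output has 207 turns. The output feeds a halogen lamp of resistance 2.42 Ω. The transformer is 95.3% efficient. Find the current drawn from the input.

V_out = 240 × 207/4320 = 11.500 V.
I_out = V_out/R = 11.500/2.42 = 4.7521 A.
P_out = V_out I_out = 11.500 × 4.7521 = 54.649 W.
P_in = P_out/η = 54.649/0.953 = 57.344 W.
I_in = P_in/V_in = 57.344/240 = 0.239 A.

I_in ≈ 0.239 A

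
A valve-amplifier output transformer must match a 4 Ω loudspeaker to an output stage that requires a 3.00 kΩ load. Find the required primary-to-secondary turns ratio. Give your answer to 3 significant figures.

Z_p/Z_s = (N_p/N_s)², so N_p/N_s = √(3000/4) = √750 = 27.4.

N_p/N_s ≈ 27.4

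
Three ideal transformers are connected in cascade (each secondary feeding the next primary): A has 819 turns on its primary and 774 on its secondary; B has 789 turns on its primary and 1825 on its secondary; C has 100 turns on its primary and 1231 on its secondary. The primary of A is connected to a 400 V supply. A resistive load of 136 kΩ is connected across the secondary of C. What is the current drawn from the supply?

Secondary of A: V = 400.00 × 774/819 = 378.02 V.
Secondary of B: V = 378.02 × 1825/789 = 874.39 V.
Secondary of C: V = 874.39 × 1231/100 = 10764 V.
I_load = 10764/136000 = 0.079145 A, so P_out = 10764 × 0.079145 = 851.89 W.
All ideal ⇒ P_in = P_out, so I_supply = 851.89/400 = 2.13 A.

I_supply ≈ 2.13 A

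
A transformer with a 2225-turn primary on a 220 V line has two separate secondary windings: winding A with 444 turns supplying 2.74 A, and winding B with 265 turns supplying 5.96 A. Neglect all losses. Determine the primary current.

I_p ≈ 1.26 A

V_A = 220 × 444/2225 = 43.901 V; V_B = 220 × 265/2225 = 26.202 V.
P_out = V_A I_A + V_B I_B = 43.901×2.74 + 26.202×5.96 = 120.29 + 156.17 = 276.45 W.
Ideal ⇒ P_in = P_out, so I_p = P_out/V_p = 276.45/220 = 1.26 A.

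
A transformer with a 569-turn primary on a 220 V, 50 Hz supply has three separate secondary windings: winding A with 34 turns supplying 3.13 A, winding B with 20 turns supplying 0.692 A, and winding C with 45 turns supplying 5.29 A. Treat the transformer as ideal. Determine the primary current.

I_p ≈ 0.630 A

V_A = 220 × 34/569 = 13.146 V; V_B = 220 × 20/569 = 7.7329 V; V_C = 220 × 45/569 = 17.399 V.
P_out = V_A I_A + V_B I_B + V_C I_C = 13.146×3.13 + 7.7329×0.692 + 17.399×5.29 = 41.147 + 5.3511 + 92.040 = 138.54 W.
Ideal ⇒ P_in = P_out, so I_p = P_out/V_p = 138.54/220 = 0.630 A.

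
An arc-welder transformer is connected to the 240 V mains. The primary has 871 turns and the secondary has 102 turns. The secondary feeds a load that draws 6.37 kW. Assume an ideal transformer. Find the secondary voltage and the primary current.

V_s ≈ 28.1 V, I_p ≈ 26.5 A

V_s = V_p × N_s/N_p = 240 × 102/871 = 28.106 V.
I_s = P/V_s = 6370/28.106 = 226.65 A.
I_p = I_s × N_s/N_p = 226.65 × 102/871 = 26.5 A.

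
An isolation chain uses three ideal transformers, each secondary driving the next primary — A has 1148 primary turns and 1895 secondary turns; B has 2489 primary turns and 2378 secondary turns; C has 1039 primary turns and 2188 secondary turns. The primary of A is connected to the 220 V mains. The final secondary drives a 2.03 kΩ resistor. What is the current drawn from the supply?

Secondary of A: V = 220.00 × 1895/1148 = 363.15 V.
Secondary of B: V = 363.15 × 2378/2489 = 346.96 V.
Secondary of C: V = 346.96 × 2188/1039 = 730.65 V.
I_load = 730.65/2030 = 0.35993 A, so P_out = 730.65 × 0.35993 = 262.98 W.
All ideal ⇒ P_in = P_out, so I_supply = 262.98/220 = 1.20 A.

I_supply ≈ 1.20 A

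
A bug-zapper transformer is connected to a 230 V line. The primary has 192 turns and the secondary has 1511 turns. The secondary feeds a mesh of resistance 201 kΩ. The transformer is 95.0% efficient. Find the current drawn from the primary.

I_p ≈ 0.0746 A

V_s = 230 × 1511/192 = 1810.1 V.
I_s = V_s/R = 1810.1/201000 = 0.0090052 A.
P_out = V_s I_s = 1810.1 × 0.0090052 = 16.300 W.
P_in = P_out/η = 16.300/0.950 = 17.158 W.
I_p = P_in/V_p = 17.158/230 = 0.0746 A.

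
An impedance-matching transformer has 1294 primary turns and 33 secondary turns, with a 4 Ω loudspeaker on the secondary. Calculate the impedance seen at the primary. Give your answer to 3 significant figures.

Z_p ≈ 6150 Ω

Z_p = (N_p/N_s)² × Z_s = (1294/33)² × 4 = 6150 Ω.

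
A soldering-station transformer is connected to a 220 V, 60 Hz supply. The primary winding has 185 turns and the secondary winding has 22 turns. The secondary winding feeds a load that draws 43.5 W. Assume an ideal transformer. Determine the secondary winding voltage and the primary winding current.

V_s = V_p × N_s/N_p = 220 × 22/185 = 26.162 V.
I_s = P/V_s = 43.5/26.162 = 1.6627 A.
I_p = I_s × N_s/N_p = 1.6627 × 22/185 = 0.198 A.

V_s ≈ 26.2 V, I_p ≈ 0.198 A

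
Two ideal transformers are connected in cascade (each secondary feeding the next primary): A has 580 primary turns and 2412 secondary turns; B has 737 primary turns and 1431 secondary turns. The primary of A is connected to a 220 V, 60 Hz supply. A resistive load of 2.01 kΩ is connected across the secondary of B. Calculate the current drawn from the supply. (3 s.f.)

After A: V = 220.00 × 2412/580 = 914.90 V.
After B: V = 914.90 × 1431/737 = 1776.4 V.
I_load = 1776.4/2010 = 0.88379 A, so P_out = 1776.4 × 0.88379 = 1570.0 W.
All ideal ⇒ P_in = P_out, so I_supply = 1570.0/220 = 7.14 A.

I_supply ≈ 7.14 A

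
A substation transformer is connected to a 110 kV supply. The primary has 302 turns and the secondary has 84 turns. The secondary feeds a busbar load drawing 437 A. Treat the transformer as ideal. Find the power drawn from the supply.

P ≈ 1.34×10^7 W

I_p = I_s × N_s/N_p = 437 × 84/302 = 121.55 A.
P = V_p I_p = 110000 × 121.55 = 1.34×10^7 W.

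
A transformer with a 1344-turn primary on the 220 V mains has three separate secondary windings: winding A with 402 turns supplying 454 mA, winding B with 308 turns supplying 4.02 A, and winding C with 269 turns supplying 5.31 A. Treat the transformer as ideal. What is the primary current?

I_p ≈ 2.12 A

V_A = 220 × 402/1344 = 65.804 V; V_B = 220 × 308/1344 = 50.417 V; V_C = 220 × 269/1344 = 44.033 V.
P_out = V_A I_A + V_B I_B + V_C I_C = 65.804×0.454 + 50.417×4.02 + 44.033×5.31 = 29.875 + 202.67 + 233.81 = 466.36 W.
Ideal ⇒ P_in = P_out, so I_p = P_out/V_p = 466.36/220 = 2.12 A.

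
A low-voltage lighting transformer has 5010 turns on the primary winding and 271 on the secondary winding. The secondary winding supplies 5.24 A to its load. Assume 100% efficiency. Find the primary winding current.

For an ideal transformer I_p/I_s = N_s/N_p, so I_p = 5.24 × 271/5010 = 0.283 A.

I_p ≈ 0.283 A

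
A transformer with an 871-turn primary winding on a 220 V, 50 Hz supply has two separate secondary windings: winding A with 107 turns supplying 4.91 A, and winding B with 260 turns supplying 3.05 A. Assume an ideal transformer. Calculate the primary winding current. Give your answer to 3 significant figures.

I_p ≈ 1.51 A

V_A = 220 × 107/871 = 27.026 V; V_B = 220 × 260/871 = 65.672 V.
P_out = V_A I_A + V_B I_B = 27.026×4.91 + 65.672×3.05 = 132.70 + 200.30 = 333.00 W.
Ideal ⇒ P_in = P_out, so I_p = P_out/V_p = 333.00/220 = 1.51 A.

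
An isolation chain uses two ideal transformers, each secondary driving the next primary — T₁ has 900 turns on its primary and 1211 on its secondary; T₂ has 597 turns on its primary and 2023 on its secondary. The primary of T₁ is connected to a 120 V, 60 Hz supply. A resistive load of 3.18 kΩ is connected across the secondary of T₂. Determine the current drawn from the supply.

I_supply ≈ 0.785 A

Secondary of T₁: V = 120.00 × 1211/900 = 161.47 V.
Secondary of T₂: V = 161.47 × 2023/597 = 547.15 V.
I_load = 547.15/3180 = 0.17206 A, so P_out = 547.15 × 0.17206 = 94.142 W.
All ideal ⇒ P_in = P_out, so I_supply = 94.142/120 = 0.785 A.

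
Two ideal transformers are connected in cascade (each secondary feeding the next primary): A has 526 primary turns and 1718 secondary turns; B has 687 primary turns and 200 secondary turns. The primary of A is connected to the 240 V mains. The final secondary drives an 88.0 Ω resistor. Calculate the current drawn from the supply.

Secondary of A: V = 240.00 × 1718/526 = 783.88 V.
Secondary of B: V = 783.88 × 200/687 = 228.20 V.
I_load = 228.20/88.0 = 2.5932 A, so P_out = 228.20 × 2.5932 = 591.78 W.
All ideal ⇒ P_in = P_out, so I_supply = 591.78/240 = 2.47 A.

I_supply ≈ 2.47 A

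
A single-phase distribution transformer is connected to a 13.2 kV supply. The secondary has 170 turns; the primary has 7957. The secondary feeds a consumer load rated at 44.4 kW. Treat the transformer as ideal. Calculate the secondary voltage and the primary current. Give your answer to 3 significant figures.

V_s ≈ 282 V, I_p ≈ 3.36 A

V_s = V_p × N_s/N_p = 13200 × 170/7957 = 282.02 V.
I_s = P/V_s = 44400/282.02 = 157.44 A.
I_p = I_s × N_s/N_p = 157.44 × 170/7957 = 3.36 A.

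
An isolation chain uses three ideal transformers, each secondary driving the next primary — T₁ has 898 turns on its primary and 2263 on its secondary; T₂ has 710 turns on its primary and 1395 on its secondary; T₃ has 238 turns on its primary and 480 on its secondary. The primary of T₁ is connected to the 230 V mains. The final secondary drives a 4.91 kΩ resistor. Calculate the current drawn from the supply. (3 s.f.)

Secondary of T₁: V = 230.00 × 2263/898 = 579.61 V.
Secondary of T₂: V = 579.61 × 1395/710 = 1138.8 V.
Secondary of T₃: V = 1138.8 × 480/238 = 2296.8 V.
I_load = 2296.8/4910 = 0.46777 A, so P_out = 2296.8 × 0.46777 = 1074.4 W.
All ideal ⇒ P_in = P_out, so I_supply = 1074.4/230 = 4.67 A.

I_supply ≈ 4.67 A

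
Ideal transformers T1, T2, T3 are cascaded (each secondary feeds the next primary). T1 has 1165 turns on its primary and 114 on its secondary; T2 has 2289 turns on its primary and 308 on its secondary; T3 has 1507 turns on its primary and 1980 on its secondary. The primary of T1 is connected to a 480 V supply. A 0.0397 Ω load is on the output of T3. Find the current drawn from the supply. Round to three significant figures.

I_supply ≈ 3.62 A

Secondary of T1: V = 480.00 × 114/1165 = 46.970 V.
Secondary of T2: V = 46.970 × 308/2289 = 6.3201 V.
Secondary of T3: V = 6.3201 × 1980/1507 = 8.3038 V.
I_load = 8.3038/0.0397 = 209.16 A, so P_out = 8.3038 × 209.16 = 1736.9 W.
All ideal ⇒ P_in = P_out, so I_supply = 1736.9/480 = 3.62 A.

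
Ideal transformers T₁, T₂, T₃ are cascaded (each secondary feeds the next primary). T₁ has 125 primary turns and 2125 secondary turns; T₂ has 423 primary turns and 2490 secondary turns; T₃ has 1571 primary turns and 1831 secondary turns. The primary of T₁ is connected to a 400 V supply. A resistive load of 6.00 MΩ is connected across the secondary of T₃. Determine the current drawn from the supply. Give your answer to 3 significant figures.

After T₁: V = 400.00 × 2125/125 = 6800.0 V.
After T₂: V = 6800.0 × 2490/423 = 40028 V.
After T₃: V = 40028 × 1831/1571 = 46653 V.
I_load = 46653/(6.00×10^6) = 0.0077755 A, so P_out = 46653 × 0.0077755 = 362.75 W.
All ideal ⇒ P_in = P_out, so I_supply = 362.75/400 = 0.907 A.

I_supply ≈ 0.907 A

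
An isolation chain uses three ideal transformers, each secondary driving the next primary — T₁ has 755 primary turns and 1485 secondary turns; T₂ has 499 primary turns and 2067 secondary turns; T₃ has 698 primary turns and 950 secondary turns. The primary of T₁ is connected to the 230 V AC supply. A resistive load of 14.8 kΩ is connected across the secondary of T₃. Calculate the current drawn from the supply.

I_supply ≈ 1.91 A

Secondary of T₁: V = 230.00 × 1485/755 = 452.38 V.
Secondary of T₂: V = 452.38 × 2067/499 = 1873.9 V.
Secondary of T₃: V = 1873.9 × 950/698 = 2550.4 V.
I_load = 2550.4/14800 = 0.17233 A, so P_out = 2550.4 × 0.17233 = 439.51 W.
All ideal ⇒ P_in = P_out, so I_supply = 439.51/230 = 1.91 A.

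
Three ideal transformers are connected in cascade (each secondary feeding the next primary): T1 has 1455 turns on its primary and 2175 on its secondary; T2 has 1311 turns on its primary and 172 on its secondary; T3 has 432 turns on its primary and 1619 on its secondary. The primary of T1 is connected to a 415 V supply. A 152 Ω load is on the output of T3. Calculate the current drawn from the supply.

I_supply ≈ 1.47 A

Secondary of T1: V = 415.00 × 2175/1455 = 620.36 V.
Secondary of T2: V = 620.36 × 172/1311 = 81.390 V.
Secondary of T3: V = 81.390 × 1619/432 = 305.02 V.
I_load = 305.02/152 = 2.0067 A, so P_out = 305.02 × 2.0067 = 612.10 W.
All ideal ⇒ P_in = P_out, so I_supply = 612.10/415 = 1.47 A.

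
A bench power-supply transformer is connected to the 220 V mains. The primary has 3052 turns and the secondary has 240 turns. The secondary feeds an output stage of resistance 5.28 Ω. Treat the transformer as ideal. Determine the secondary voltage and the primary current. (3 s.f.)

V_s = V_p × N_s/N_p = 220 × 240/3052 = 17.300 V.
I_s = V_s/R = 17.300/5.28 = 3.2765 A.
I_p = I_s × N_s/N_p = 3.2765 × 240/3052 = 0.258 A.

V_s ≈ 17.3 V, I_p ≈ 0.258 A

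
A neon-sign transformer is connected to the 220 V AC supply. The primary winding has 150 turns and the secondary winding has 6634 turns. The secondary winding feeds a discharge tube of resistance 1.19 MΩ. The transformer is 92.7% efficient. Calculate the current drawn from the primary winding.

V_s = 220 × 6634/150 = 9729.9 V.
I_s = V_s/R = 9729.9/(1.19×10^6) = 0.0081764 A.
P_out = V_s I_s = 9729.9 × 0.0081764 = 79.555 W.
P_in = P_out/η = 79.555/0.927 = 85.820 W.
I_p = P_in/V_p = 85.820/220 = 0.390 A.

I_p ≈ 0.390 A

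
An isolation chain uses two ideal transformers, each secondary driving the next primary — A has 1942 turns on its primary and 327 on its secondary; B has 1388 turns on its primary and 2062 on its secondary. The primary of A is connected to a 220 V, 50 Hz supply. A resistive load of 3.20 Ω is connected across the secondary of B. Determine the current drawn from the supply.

I_supply ≈ 4.30 A

Secondary of A: V = 220.00 × 327/1942 = 37.044 V.
Secondary of B: V = 37.044 × 2062/1388 = 55.033 V.
I_load = 55.033/3.20 = 17.198 A, so P_out = 55.033 × 17.198 = 946.44 W.
All ideal ⇒ P_in = P_out, so I_supply = 946.44/220 = 4.30 A.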